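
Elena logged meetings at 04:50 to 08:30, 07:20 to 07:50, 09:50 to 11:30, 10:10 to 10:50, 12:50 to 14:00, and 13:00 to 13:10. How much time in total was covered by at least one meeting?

6 h 30 min

Merged: 04:50–08:30, 09:50–11:30, 12:50–14:00.
Lengths: 3 h 40 min + 1 h 40 min + 1 h 10 min = 6 h 30 min.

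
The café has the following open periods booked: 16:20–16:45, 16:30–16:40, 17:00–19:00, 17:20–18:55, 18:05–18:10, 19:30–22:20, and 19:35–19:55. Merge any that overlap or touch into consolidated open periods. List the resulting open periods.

16:20–16:45, 17:00–19:00, 19:30–22:20

16:30–16:40 overlaps/touches 16:20–16:45 → extend to 16:20–16:45.
17:00–19:00 is disjoint → start new block.
17:20–18:55 overlaps/touches 17:00–19:00 → extend to 17:00–19:00.
18:05–18:10 overlaps/touches 17:00–19:00 → extend to 17:00–19:00.
19:30–22:20 is disjoint → start new block.
19:35–19:55 overlaps/touches 19:30–22:20 → extend to 19:30–22:20.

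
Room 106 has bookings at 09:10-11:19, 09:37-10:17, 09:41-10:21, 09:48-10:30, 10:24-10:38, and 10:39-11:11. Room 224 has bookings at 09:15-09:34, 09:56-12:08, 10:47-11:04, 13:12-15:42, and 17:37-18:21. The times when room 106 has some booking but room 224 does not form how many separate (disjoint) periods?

First set merges to 09:10-11:19.
Second set merges to 09:15-09:34, 09:56-12:08, 13:12-15:42, 17:37-18:21.
A \ B = 09:10-09:15, 09:34-09:56.
That is 2 disjoint pieces.

2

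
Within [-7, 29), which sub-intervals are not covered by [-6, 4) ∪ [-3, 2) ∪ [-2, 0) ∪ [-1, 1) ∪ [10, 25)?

Covered (merged): [-6, 4), [10, 25).
Uncovered inside [-7, 29): [-7, -6), [4, 10), [25, 29).

[-7, -6) ∪ [4, 10) ∪ [25, 29)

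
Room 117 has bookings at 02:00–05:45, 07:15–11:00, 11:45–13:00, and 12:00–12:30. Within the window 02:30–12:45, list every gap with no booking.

05:45-07:15, 11:00-11:45

Covered (merged): 02:00-05:45, 07:15-11:00, 11:45-13:00.
Complement within 02:30-12:45: 05:45-07:15, 11:00-11:45.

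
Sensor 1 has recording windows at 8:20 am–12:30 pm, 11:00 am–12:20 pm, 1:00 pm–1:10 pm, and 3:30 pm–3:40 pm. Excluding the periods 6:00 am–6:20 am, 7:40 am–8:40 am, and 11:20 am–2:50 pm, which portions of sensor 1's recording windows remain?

8:40 am-11:20 am, 3:30 pm-3:40 pm

First set merges to 8:20 am-12:30 pm, 1:00 pm-1:10 pm, 3:30 pm-3:40 pm.
8:20 am-12:30 pm \ B = 8:40 am-11:20 am.
1:00 pm-1:10 pm: entirely removed.
3:30 pm-3:40 pm: nothing removed.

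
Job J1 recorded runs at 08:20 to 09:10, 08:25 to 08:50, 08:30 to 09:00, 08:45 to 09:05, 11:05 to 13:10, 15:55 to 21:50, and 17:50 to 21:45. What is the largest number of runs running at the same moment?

At 08:45, 4 of the intervals are simultaneously active.
No point has more.

4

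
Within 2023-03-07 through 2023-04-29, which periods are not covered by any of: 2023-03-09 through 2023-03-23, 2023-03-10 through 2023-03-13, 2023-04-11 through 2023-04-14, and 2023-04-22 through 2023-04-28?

The merged coverage is 2023-03-09 through 2023-03-23, 2023-04-11 through 2023-04-14, 2023-04-22 through 2023-04-28.
Uncovered inside 2023-03-07 through 2023-04-29: 2023-03-07 through 2023-03-08, 2023-03-24 through 2023-04-10, 2023-04-15 through 2023-04-21, 2023-04-29 through 2023-04-29.

2023-03-07 through 2023-03-08, 2023-03-24 through 2023-04-10, 2023-04-15 through 2023-04-21, 2023-04-29 through 2023-04-29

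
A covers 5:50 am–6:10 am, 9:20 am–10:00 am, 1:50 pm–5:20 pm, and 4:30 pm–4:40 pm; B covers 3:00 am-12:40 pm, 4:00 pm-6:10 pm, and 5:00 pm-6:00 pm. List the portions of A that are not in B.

1:50 pm-4:00 pm

Merge the first list: 5:50 am-6:10 am, 9:20 am-10:00 am, 1:50 pm-5:20 pm.
Merge the second list: 3:00 am-12:40 pm, 4:00 pm-6:10 pm.
5:50 am-6:10 am: fully covered by B → removed.
9:20 am-10:00 am: fully covered by B → removed.
1:50 pm-5:20 pm minus B → 1:50 pm-4:00 pm.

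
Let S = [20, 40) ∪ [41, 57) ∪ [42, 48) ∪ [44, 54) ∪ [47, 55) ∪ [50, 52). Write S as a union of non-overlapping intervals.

[41, 57) is disjoint → start new block.
[42, 48) overlaps/touches [41, 57) → extend to [41, 57).
[44, 54) overlaps/touches [41, 57) → extend to [41, 57).
[47, 55) overlaps/touches [41, 57) → extend to [41, 57).
[50, 52) overlaps/touches [41, 57) → extend to [41, 57).

[20, 40) ∪ [41, 57)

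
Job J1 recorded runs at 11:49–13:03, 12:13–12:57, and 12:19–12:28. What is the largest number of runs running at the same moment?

At 12:19, 3 of the intervals are simultaneously active.
No point has more.

3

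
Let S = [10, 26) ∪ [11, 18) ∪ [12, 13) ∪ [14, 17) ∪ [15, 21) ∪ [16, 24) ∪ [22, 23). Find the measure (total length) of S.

16

Merged: [10, 26).
Length: 16.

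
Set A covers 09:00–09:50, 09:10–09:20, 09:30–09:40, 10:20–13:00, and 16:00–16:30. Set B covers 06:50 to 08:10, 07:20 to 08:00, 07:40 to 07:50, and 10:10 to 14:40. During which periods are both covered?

First set merges to 09:00–09:50, 10:20–13:00, 16:00–16:30.
Second set merges to 06:50–08:10, 10:10–14:40.
09:00–09:50 meets no B interval.
10:20–13:00 ∩ B → 10:20–13:00.
16:00–16:30 meets no B interval.

10:20–13:00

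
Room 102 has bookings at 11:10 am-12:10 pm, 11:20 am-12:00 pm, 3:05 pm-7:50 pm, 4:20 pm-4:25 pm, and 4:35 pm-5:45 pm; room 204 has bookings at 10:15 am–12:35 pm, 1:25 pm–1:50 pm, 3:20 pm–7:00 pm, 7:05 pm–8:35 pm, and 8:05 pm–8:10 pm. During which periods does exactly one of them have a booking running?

First set merges to 11:10 am-12:10 pm, 3:05 pm-7:50 pm.
Second set merges to 10:15 am-12:35 pm, 1:25 pm-1:50 pm, 3:20 pm-7:00 pm, 7:05 pm-8:35 pm.
Only in the first: 3:05 pm-3:20 pm, 7:00 pm-7:05 pm.
Only in the second: 10:15 am-11:10 am, 12:10 pm-12:35 pm, 1:25 pm-1:50 pm, 7:50 pm-8:35 pm.
Together these are the periods covered by exactly one.

10:15 am-11:10 am, 12:10 pm-12:35 pm, 1:25 pm-1:50 pm, 3:05 pm-3:20 pm, 7:00 pm-7:05 pm, 7:50 pm-8:35 pm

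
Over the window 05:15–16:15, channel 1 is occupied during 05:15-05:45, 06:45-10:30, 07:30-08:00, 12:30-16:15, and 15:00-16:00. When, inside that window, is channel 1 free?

05:45–06:45, 10:30–12:30

After merging, the occupied span is 05:15–05:45, 06:45–10:30, 12:30–16:15.
Complement within 05:15–16:15: 05:45–06:45, 10:30–12:30.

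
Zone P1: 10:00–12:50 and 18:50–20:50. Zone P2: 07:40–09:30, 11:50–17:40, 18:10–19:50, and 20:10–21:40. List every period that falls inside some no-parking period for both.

10:00-12:50 ∩ B → 11:50-12:50.
18:50-20:50 ∩ B → 18:50-19:50, 20:10-20:50.

11:50-12:50, 18:50-19:50, 20:10-20:50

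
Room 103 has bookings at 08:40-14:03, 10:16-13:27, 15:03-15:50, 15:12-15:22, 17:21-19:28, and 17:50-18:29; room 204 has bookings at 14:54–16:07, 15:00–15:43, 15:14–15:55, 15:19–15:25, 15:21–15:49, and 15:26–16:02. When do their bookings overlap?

15:03-15:50

Merge the first list: 08:40-14:03, 15:03-15:50, 17:21-19:28.
Merge the second list: 14:54-16:07.
08:40-14:03 falls entirely outside B.
15:03-15:50 overlaps B on 15:03-15:50.
17:21-19:28 falls entirely outside B.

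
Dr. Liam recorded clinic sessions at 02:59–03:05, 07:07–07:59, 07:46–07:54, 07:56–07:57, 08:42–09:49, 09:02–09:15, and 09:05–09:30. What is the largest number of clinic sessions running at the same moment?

Walk the sorted start/end points keeping a running depth.
The depth first hits 3 at 09:05.

3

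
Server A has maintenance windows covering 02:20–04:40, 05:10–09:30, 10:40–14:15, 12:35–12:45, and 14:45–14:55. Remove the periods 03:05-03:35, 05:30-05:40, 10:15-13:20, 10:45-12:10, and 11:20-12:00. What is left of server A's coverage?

First set merges to 02:20–04:40, 05:10–09:30, 10:40–14:15, 14:45–14:55.
Second set merges to 03:05–03:35, 05:30–05:40, 10:15–13:20.
02:20–04:40 with B removed leaves 02:20–03:05, 03:35–04:40.
05:10–09:30 with B removed leaves 05:10–05:30, 05:40–09:30.
10:40–14:15 with B removed leaves 13:20–14:15.
14:45–14:55 is untouched.

02:20–03:05, 03:35–04:40, 05:10–05:30, 05:40–09:30, 13:20–14:15, 14:45–14:55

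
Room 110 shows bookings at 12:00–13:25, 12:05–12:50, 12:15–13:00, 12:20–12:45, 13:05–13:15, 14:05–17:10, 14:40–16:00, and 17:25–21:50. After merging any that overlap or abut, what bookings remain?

12:00-13:25, 14:05-17:10, 17:25-21:50

12:05-12:50 overlaps/touches 12:00-13:25 → extend to 12:00-13:25.
12:15-13:00 overlaps/touches 12:00-13:25 → extend to 12:00-13:25.
12:20-12:45 overlaps/touches 12:00-13:25 → extend to 12:00-13:25.
13:05-13:15 overlaps/touches 12:00-13:25 → extend to 12:00-13:25.
14:05-17:10 is disjoint → start new block.
14:40-16:00 overlaps/touches 14:05-17:10 → extend to 14:05-17:10.
17:25-21:50 is disjoint → start new block.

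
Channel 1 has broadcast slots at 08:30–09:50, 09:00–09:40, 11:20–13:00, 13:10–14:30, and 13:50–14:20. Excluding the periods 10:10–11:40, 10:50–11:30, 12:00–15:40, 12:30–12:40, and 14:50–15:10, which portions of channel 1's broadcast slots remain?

08:30-09:50, 11:40-12:00

Merge the first list: 08:30-09:50, 11:20-13:00, 13:10-14:30.
Merge the second list: 10:10-11:40, 12:00-15:40.
08:30-09:50 is untouched.
11:20-13:00 with B removed leaves 11:40-12:00.
13:10-14:30 lies entirely inside B → drops out.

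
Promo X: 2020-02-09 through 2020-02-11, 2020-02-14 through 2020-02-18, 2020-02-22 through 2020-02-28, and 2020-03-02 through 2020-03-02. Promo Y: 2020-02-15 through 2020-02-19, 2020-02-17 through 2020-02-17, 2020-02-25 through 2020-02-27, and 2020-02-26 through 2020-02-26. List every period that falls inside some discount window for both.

Second set merges to 2020-02-15 through 2020-02-19, 2020-02-25 through 2020-02-27.
2020-02-09 through 2020-02-11: no overlap with the second set.
2020-02-14 through 2020-02-18 meets the second set on 2020-02-15 through 2020-02-18.
2020-02-22 through 2020-02-28 meets the second set on 2020-02-25 through 2020-02-27.
2020-03-02 through 2020-03-02: no overlap with the second set.

2020-02-15 through 2020-02-18, 2020-02-25 through 2020-02-27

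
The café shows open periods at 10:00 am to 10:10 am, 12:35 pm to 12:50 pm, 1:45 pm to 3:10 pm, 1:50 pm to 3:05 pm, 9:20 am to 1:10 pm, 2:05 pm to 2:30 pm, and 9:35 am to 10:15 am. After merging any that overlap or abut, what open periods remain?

Sort by start: 9:20 am-1:10 pm, 9:35 am-10:15 am, 10:00 am-10:10 am, 12:35 pm-12:50 pm, 1:45 pm-3:10 pm, 1:50 pm-3:05 pm, 2:05 pm-2:30 pm.
9:35 am-10:15 am overlaps/touches 9:20 am-1:10 pm → extend to 9:20 am-1:10 pm.
10:00 am-10:10 am overlaps/touches 9:20 am-1:10 pm → extend to 9:20 am-1:10 pm.
12:35 pm-12:50 pm overlaps/touches 9:20 am-1:10 pm → extend to 9:20 am-1:10 pm.
1:45 pm-3:10 pm is disjoint → start new block.
1:50 pm-3:05 pm overlaps/touches 1:45 pm-3:10 pm → extend to 1:45 pm-3:10 pm.
2:05 pm-2:30 pm overlaps/touches 1:45 pm-3:10 pm → extend to 1:45 pm-3:10 pm.

9:20 am-1:10 pm, 1:45 pm-3:10 pm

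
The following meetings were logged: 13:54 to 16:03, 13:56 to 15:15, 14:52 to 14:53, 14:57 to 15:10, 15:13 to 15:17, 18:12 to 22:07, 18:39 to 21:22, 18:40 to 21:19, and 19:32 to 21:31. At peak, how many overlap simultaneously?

4

Walk the sorted start/end points keeping a running depth.
The depth first hits 4 at 19:32.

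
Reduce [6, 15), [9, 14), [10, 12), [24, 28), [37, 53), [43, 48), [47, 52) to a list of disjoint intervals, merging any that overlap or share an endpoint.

[9, 14) overlaps/touches [6, 15) → extend to [6, 15).
[10, 12) overlaps/touches [6, 15) → extend to [6, 15).
[24, 28) is disjoint → start new block.
[37, 53) is disjoint → start new block.
[43, 48) overlaps/touches [37, 53) → extend to [37, 53).
[47, 52) overlaps/touches [37, 53) → extend to [37, 53).

[6, 15) ∪ [24, 28) ∪ [37, 53)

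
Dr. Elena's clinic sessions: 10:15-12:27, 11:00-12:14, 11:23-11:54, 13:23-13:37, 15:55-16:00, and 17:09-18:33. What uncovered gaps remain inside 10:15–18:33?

The merged coverage is 10:15–12:27, 13:23–13:37, 15:55–16:00, 17:09–18:33.
Gaps within 10:15–18:33: 12:27–13:23, 13:37–15:55, 16:00–17:09.

12:27–13:23, 13:37–15:55, 16:00–17:09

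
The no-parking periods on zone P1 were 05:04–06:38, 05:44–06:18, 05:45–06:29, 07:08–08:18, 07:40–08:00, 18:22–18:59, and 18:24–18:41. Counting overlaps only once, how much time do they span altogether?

Merged: 05:04-06:38, 07:08-08:18, 18:22-18:59.
Lengths: 1 h 34 min + 1 h 10 min + 37 min = 3 h 21 min.

3 h 21 min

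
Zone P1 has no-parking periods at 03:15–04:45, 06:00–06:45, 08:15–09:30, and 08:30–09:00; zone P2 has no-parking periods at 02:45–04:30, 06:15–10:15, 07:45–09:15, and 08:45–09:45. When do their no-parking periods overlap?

03:15-04:30, 06:15-06:45, 08:15-09:30

First set merges to 03:15-04:45, 06:00-06:45, 08:15-09:30.
Second set merges to 02:45-04:30, 06:15-10:15.
03:15-04:45 meets the second set on 03:15-04:30.
06:00-06:45 meets the second set on 06:15-06:45.
08:15-09:30 meets the second set on 08:15-09:30.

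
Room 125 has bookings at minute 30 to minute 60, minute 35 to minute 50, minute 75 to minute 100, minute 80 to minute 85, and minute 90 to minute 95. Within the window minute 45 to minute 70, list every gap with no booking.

The merged coverage is minute 30 to minute 60, minute 75 to minute 100.
Complement within minute 45 to minute 70: minute 60 to minute 70.

minute 60 to minute 70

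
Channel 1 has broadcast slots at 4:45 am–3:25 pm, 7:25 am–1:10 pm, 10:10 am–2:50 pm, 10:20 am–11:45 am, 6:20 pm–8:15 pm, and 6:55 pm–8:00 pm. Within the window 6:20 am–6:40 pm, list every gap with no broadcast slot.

3:25 pm–6:20 pm

The merged coverage is 4:45 am–3:25 pm, 6:20 pm–8:15 pm.
Uncovered inside 6:20 am–6:40 pm: 3:25 pm–6:20 pm.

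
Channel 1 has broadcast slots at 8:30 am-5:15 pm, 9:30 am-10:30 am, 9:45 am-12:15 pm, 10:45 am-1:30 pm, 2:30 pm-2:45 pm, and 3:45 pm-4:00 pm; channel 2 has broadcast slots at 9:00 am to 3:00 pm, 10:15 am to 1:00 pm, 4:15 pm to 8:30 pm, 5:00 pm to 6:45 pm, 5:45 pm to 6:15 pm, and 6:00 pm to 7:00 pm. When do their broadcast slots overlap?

9:00 am–3:00 pm, 4:15 pm–5:15 pm

Merge the first list: 8:30 am–5:15 pm.
Merge the second list: 9:00 am–3:00 pm, 4:15 pm–8:30 pm.
8:30 am–5:15 pm meets the second set on 9:00 am–3:00 pm, 4:15 pm–5:15 pm.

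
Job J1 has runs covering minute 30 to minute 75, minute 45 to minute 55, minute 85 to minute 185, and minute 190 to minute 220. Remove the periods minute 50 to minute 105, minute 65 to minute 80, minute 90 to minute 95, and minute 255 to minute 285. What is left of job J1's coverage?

minute 30 to minute 50, minute 105 to minute 185, minute 190 to minute 220

A, merged: minute 30 to minute 75, minute 85 to minute 185, minute 190 to minute 220.
B, merged: minute 50 to minute 105, minute 255 to minute 285.
minute 30 to minute 75 \ B = minute 30 to minute 50.
minute 85 to minute 185 \ B = minute 105 to minute 185.
minute 190 to minute 220: nothing removed.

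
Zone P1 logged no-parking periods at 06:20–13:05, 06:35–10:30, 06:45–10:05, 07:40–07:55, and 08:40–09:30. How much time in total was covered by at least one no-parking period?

Merged: 06:20-13:05.
Length: 6 h 45 min.

6 h 45 min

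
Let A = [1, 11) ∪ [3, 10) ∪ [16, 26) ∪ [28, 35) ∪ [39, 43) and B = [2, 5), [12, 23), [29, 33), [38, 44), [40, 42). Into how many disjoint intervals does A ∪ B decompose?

Merge the first list: [1, 11), [16, 26), [28, 35), [39, 43).
Merge the second list: [2, 5), [12, 23), [29, 33), [38, 44).
A ∪ B = [1, 11), [12, 26), [28, 35), [38, 44).
That is 4 disjoint pieces.

4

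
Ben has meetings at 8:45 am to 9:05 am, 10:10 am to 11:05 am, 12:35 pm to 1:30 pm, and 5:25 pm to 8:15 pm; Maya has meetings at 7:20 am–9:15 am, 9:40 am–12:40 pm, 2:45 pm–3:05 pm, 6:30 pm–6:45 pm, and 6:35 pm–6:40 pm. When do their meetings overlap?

8:45 am-9:05 am, 10:10 am-11:05 am, 12:35 pm-12:40 pm, 6:30 pm-6:45 pm

Merge the second list: 7:20 am-9:15 am, 9:40 am-12:40 pm, 2:45 pm-3:05 pm, 6:30 pm-6:45 pm.
8:45 am-9:05 am meets the second set on 8:45 am-9:05 am.
10:10 am-11:05 am meets the second set on 10:10 am-11:05 am.
12:35 pm-1:30 pm meets the second set on 12:35 pm-12:40 pm.
5:25 pm-8:15 pm meets the second set on 6:30 pm-6:45 pm.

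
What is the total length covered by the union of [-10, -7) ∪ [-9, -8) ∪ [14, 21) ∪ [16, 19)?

Merged: [-10, -7), [14, 21).
Lengths: 3 + 7 = 10.

10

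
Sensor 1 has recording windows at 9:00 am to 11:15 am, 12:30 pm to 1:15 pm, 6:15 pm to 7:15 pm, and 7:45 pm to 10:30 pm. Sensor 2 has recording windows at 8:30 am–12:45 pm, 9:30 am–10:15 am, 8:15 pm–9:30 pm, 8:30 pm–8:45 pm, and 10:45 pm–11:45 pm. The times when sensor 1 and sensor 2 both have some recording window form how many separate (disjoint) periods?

3

Second set merges to 8:30 am-12:45 pm, 8:15 pm-9:30 pm, 10:45 pm-11:45 pm.
A ∩ B = 9:00 am-11:15 am, 12:30 pm-12:45 pm, 8:15 pm-9:30 pm.
That is 3 disjoint pieces.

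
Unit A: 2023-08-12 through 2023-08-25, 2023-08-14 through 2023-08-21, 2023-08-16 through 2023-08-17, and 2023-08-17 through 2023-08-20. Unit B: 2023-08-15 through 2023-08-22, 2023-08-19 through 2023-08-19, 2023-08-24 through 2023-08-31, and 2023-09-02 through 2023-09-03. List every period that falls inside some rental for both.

2023-08-15 through 2023-08-22, 2023-08-24 through 2023-08-25

First set merges to 2023-08-12 through 2023-08-25.
Second set merges to 2023-08-15 through 2023-08-22, 2023-08-24 through 2023-08-31, 2023-09-02 through 2023-09-03.
2023-08-12 through 2023-08-25 overlaps B on 2023-08-15 through 2023-08-22, 2023-08-24 through 2023-08-25.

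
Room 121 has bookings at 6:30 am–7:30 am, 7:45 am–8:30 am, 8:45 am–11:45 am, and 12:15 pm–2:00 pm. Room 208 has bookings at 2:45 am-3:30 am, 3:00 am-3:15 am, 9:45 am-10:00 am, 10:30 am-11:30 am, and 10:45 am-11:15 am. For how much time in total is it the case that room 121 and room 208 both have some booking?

Second set merges to 2:45 am–3:30 am, 9:45 am–10:00 am, 10:30 am–11:30 am.
A ∩ B = 9:45 am–10:00 am, 10:30 am–11:30 am.
Total: 15 min + 1 h = 1 h 15 min.

1 h 15 min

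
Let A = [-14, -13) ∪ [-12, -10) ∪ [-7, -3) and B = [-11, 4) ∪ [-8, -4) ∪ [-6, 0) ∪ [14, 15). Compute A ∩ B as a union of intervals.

Merge the second list: [-11, 4), [14, 15).
[-14, -13) meets no B interval.
[-12, -10) ∩ B → [-11, -10).
[-7, -3) ∩ B → [-7, -3).

[-11, -10) ∪ [-7, -3)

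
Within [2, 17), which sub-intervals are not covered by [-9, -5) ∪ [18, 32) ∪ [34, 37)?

[2, 17)

Covered (merged): [-9, -5), [18, 32), [34, 37).
Gaps within [2, 17): [2, 17).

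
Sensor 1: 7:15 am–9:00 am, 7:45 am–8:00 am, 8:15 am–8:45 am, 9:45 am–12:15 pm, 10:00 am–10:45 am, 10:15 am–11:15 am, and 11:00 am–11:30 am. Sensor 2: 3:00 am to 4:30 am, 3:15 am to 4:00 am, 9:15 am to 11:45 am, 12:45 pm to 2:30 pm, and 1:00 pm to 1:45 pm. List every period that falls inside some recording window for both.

9:45 am–11:45 am

First set merges to 7:15 am–9:00 am, 9:45 am–12:15 pm.
Second set merges to 3:00 am–4:30 am, 9:15 am–11:45 am, 12:45 pm–2:30 pm.
7:15 am–9:00 am falls entirely outside B.
9:45 am–12:15 pm overlaps B on 9:45 am–11:45 am.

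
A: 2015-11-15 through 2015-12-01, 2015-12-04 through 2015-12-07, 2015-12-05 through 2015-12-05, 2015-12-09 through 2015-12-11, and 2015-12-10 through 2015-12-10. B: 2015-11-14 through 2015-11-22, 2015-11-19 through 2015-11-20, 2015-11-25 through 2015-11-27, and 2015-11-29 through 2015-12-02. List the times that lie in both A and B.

2015-11-15 through 2015-11-22, 2015-11-25 through 2015-11-27, 2015-11-29 through 2015-12-01

A, merged: 2015-11-15 through 2015-12-01, 2015-12-04 through 2015-12-07, 2015-12-09 through 2015-12-11.
B, merged: 2015-11-14 through 2015-11-22, 2015-11-25 through 2015-11-27, 2015-11-29 through 2015-12-02.
2015-11-15 through 2015-12-01 overlaps B on 2015-11-15 through 2015-11-22, 2015-11-25 through 2015-11-27, 2015-11-29 through 2015-12-01.
2015-12-04 through 2015-12-07 falls entirely outside B.
2015-12-09 through 2015-12-11 falls entirely outside B.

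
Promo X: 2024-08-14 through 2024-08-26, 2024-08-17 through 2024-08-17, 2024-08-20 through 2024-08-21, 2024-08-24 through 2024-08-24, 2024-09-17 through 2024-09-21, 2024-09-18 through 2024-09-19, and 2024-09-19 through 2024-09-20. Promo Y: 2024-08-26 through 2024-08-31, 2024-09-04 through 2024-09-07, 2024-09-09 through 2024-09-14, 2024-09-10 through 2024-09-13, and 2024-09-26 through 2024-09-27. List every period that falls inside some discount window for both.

2024-08-26 through 2024-08-26

A, merged: 2024-08-14 through 2024-08-26, 2024-09-17 through 2024-09-21.
B, merged: 2024-08-26 through 2024-08-31, 2024-09-04 through 2024-09-07, 2024-09-09 through 2024-09-14, 2024-09-26 through 2024-09-27.
2024-08-14 through 2024-08-26 meets the second set on 2024-08-26 through 2024-08-26.
2024-09-17 through 2024-09-21: no overlap with the second set.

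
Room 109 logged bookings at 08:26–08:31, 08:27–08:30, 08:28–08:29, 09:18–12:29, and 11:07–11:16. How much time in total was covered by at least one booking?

Merged: 08:26–08:31, 09:18–12:29.
Lengths: 5 min + 3 h 11 min = 3 h 16 min.

3 h 16 min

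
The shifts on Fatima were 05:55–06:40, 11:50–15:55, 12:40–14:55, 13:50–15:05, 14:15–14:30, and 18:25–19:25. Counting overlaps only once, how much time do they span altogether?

Merged: 05:55-06:40, 11:50-15:55, 18:25-19:25.
Lengths: 45 min + 4 h 5 min + 1 h = 5 h 50 min.

5 h 50 min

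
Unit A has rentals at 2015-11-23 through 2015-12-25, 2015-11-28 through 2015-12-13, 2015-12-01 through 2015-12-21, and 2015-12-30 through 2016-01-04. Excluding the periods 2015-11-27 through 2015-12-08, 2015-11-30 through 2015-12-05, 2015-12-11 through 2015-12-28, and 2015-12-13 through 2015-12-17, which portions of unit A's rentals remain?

2015-11-23 through 2015-11-26, 2015-12-09 through 2015-12-10, 2015-12-30 through 2016-01-04

A, merged: 2015-11-23 through 2015-12-25, 2015-12-30 through 2016-01-04.
B, merged: 2015-11-27 through 2015-12-08, 2015-12-11 through 2015-12-28.
2015-11-23 through 2015-12-25 \ B = 2015-11-23 through 2015-11-26, 2015-12-09 through 2015-12-10.
2015-12-30 through 2016-01-04: nothing removed.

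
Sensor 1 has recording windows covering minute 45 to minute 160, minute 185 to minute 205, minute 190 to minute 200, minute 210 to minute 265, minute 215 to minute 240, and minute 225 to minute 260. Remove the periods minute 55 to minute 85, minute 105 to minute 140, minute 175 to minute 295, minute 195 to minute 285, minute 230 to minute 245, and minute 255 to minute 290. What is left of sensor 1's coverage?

A, merged: minute 45 to minute 160, minute 185 to minute 205, minute 210 to minute 265.
B, merged: minute 55 to minute 85, minute 105 to minute 140, minute 175 to minute 295.
minute 45 to minute 160 with B removed leaves minute 45 to minute 55, minute 85 to minute 105, minute 140 to minute 160.
minute 185 to minute 205 lies entirely inside B → drops out.
minute 210 to minute 265 lies entirely inside B → drops out.

minute 45 to minute 55, minute 85 to minute 105, minute 140 to minute 160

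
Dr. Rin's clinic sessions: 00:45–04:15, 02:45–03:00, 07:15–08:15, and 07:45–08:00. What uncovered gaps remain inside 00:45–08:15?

04:15-07:15

After merging, the occupied span is 00:45-04:15, 07:15-08:15.
Gaps within 00:45-08:15: 04:15-07:15.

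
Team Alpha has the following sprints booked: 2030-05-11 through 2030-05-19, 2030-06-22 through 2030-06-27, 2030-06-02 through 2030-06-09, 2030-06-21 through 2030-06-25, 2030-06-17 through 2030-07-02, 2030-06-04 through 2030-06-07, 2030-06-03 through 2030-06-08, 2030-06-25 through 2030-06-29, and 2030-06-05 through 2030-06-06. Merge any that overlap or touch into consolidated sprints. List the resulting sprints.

Sort by start: 2030-05-11 through 2030-05-19, 2030-06-02 through 2030-06-09, 2030-06-03 through 2030-06-08, 2030-06-04 through 2030-06-07, 2030-06-05 through 2030-06-06, 2030-06-17 through 2030-07-02, 2030-06-21 through 2030-06-25, 2030-06-22 through 2030-06-27, 2030-06-25 through 2030-06-29.
2030-06-02 through 2030-06-09 is disjoint → start new block.
2030-06-03 through 2030-06-08 overlaps/touches 2030-06-02 through 2030-06-09 → extend to 2030-06-02 through 2030-06-09.
2030-06-04 through 2030-06-07 overlaps/touches 2030-06-02 through 2030-06-09 → extend to 2030-06-02 through 2030-06-09.
2030-06-05 through 2030-06-06 overlaps/touches 2030-06-02 through 2030-06-09 → extend to 2030-06-02 through 2030-06-09.
2030-06-17 through 2030-07-02 is disjoint → start new block.
2030-06-21 through 2030-06-25 overlaps/touches 2030-06-17 through 2030-07-02 → extend to 2030-06-17 through 2030-07-02.
2030-06-22 through 2030-06-27 overlaps/touches 2030-06-17 through 2030-07-02 → extend to 2030-06-17 through 2030-07-02.
2030-06-25 through 2030-06-29 overlaps/touches 2030-06-17 through 2030-07-02 → extend to 2030-06-17 through 2030-07-02.

2030-05-11 through 2030-05-19, 2030-06-02 through 2030-06-09, 2030-06-17 through 2030-07-02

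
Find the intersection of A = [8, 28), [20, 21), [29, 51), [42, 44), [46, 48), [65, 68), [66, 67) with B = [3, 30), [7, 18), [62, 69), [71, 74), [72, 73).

Merge the first list: [8, 28), [29, 51), [65, 68).
Merge the second list: [3, 30), [62, 69), [71, 74).
[8, 28) ∩ B → [8, 28).
[29, 51) ∩ B → [29, 30).
[65, 68) ∩ B → [65, 68).

[8, 28) ∪ [29, 30) ∪ [65, 68)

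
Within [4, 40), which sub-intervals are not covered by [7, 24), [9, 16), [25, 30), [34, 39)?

Covered (merged): [7, 24), [25, 30), [34, 39).
Gaps within [4, 40): [4, 7), [24, 25), [30, 34), [39, 40).

[4, 7) ∪ [24, 25) ∪ [30, 34) ∪ [39, 40)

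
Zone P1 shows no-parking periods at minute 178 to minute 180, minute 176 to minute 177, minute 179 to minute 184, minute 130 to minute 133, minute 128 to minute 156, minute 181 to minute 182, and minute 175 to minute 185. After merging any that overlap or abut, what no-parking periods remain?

Sort by start: minute 128 to minute 156, minute 130 to minute 133, minute 175 to minute 185, minute 176 to minute 177, minute 178 to minute 180, minute 179 to minute 184, minute 181 to minute 182.
minute 130 to minute 133 overlaps/touches minute 128 to minute 156 → extend to minute 128 to minute 156.
minute 175 to minute 185 is disjoint → start new block.
minute 176 to minute 177 overlaps/touches minute 175 to minute 185 → extend to minute 175 to minute 185.
minute 178 to minute 180 overlaps/touches minute 175 to minute 185 → extend to minute 175 to minute 185.
minute 179 to minute 184 overlaps/touches minute 175 to minute 185 → extend to minute 175 to minute 185.
minute 181 to minute 182 overlaps/touches minute 175 to minute 185 → extend to minute 175 to minute 185.

minute 128 to minute 156, minute 175 to minute 185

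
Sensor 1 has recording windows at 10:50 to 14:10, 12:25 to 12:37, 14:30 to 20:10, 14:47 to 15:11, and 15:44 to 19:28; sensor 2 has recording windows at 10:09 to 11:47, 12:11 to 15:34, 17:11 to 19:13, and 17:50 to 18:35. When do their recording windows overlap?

10:50–11:47, 12:11–14:10, 14:30–15:34, 17:11–19:13

A, merged: 10:50–14:10, 14:30–20:10.
B, merged: 10:09–11:47, 12:11–15:34, 17:11–19:13.
10:50–14:10 overlaps B on 10:50–11:47, 12:11–14:10.
14:30–20:10 overlaps B on 14:30–15:34, 17:11–19:13.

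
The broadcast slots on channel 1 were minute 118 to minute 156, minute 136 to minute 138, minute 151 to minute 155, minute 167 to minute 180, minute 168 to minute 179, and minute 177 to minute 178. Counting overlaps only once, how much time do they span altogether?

Merged: minute 118 to minute 156, minute 167 to minute 180.
Lengths: 38 minutes + 13 minutes = 51 minutes.

51 minutes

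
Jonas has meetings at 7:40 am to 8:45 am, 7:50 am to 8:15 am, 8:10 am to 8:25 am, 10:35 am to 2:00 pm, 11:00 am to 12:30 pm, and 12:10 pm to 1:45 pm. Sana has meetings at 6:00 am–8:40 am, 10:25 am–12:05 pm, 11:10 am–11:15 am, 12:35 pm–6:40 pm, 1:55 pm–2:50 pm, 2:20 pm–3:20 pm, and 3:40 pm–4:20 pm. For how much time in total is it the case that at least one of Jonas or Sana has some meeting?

11 h

First set merges to 7:40 am–8:45 am, 10:35 am–2:00 pm.
Second set merges to 6:00 am–8:40 am, 10:25 am–12:05 pm, 12:35 pm–6:40 pm.
A ∪ B = 6:00 am–8:45 am, 10:25 am–6:40 pm.
Total: 2 h 45 min + 8 h 15 min = 11 h.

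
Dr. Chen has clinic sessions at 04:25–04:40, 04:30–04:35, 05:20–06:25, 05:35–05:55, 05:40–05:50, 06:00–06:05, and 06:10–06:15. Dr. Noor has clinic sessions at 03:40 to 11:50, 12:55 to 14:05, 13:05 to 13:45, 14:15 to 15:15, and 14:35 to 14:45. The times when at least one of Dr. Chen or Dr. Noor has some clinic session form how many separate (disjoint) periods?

A, merged: 04:25-04:40, 05:20-06:25.
B, merged: 03:40-11:50, 12:55-14:05, 14:15-15:15.
A ∪ B = 03:40-11:50, 12:55-14:05, 14:15-15:15.
That is 3 disjoint pieces.

3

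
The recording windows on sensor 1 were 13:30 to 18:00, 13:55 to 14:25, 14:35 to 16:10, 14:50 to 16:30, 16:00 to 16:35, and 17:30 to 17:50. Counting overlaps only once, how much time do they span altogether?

Merged: 13:30-18:00.
Length: 4 h 30 min.

4 h 30 min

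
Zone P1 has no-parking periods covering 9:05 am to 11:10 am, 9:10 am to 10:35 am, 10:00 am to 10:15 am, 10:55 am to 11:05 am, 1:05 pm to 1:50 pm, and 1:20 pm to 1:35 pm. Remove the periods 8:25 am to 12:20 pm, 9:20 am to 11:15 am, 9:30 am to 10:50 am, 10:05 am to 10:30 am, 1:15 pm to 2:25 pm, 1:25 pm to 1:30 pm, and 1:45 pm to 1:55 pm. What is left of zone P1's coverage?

First set merges to 9:05 am–11:10 am, 1:05 pm–1:50 pm.
Second set merges to 8:25 am–12:20 pm, 1:15 pm–2:25 pm.
9:05 am–11:10 am: entirely removed.
1:05 pm–1:50 pm \ B = 1:05 pm–1:15 pm.

1:05 pm–1:15 pm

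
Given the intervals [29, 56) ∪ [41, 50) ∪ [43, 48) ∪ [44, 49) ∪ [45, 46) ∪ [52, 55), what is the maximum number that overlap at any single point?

5

Walk the sorted start/end points keeping a running depth.
The depth first hits 5 at 45.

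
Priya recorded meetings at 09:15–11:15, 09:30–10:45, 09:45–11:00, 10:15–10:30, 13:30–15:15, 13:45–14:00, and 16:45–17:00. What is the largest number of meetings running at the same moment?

At 10:15, 4 of the intervals are simultaneously active.
No point has more.

4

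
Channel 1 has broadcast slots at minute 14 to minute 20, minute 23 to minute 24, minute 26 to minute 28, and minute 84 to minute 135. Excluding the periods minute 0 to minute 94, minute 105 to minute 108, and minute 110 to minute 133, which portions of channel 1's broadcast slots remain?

minute 14 to minute 20: entirely removed.
minute 23 to minute 24: entirely removed.
minute 26 to minute 28: entirely removed.
minute 84 to minute 135 \ B = minute 94 to minute 105, minute 108 to minute 110, minute 133 to minute 135.

minute 94 to minute 105, minute 108 to minute 110, minute 133 to minute 135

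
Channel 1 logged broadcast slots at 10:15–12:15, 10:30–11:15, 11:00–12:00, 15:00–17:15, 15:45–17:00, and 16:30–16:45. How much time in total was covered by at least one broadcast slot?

Merged: 10:15–12:15, 15:00–17:15.
Lengths: 2 h + 2 h 15 min = 4 h 15 min.

4 h 15 min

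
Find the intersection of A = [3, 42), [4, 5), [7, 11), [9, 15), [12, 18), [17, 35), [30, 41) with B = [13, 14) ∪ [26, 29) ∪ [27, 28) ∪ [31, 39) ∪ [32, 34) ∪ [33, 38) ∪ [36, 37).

[13, 14) ∪ [26, 29) ∪ [31, 39)

A, merged: [3, 42).
B, merged: [13, 14), [26, 29), [31, 39).
[3, 42) overlaps B on [13, 14), [26, 29), [31, 39).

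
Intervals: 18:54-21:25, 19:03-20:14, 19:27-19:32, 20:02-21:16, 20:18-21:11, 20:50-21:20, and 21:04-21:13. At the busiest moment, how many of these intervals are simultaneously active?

5

Sweep endpoints in order; track running count of active intervals.
Peak of 5 reached at 21:04.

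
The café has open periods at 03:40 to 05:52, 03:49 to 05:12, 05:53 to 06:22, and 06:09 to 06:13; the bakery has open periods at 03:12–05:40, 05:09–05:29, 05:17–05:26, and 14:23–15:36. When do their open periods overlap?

03:40-05:40

Merge the first list: 03:40-05:52, 05:53-06:22.
Merge the second list: 03:12-05:40, 14:23-15:36.
03:40-05:52 overlaps B on 03:40-05:40.
05:53-06:22 falls entirely outside B.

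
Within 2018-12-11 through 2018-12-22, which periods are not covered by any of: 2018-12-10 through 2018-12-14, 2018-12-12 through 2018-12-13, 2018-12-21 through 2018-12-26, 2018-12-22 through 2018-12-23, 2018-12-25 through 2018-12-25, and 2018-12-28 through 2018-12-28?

2018-12-15 through 2018-12-20

Covered (merged): 2018-12-10 through 2018-12-14, 2018-12-21 through 2018-12-26, 2018-12-28 through 2018-12-28.
Gaps within 2018-12-11 through 2018-12-22: 2018-12-15 through 2018-12-20.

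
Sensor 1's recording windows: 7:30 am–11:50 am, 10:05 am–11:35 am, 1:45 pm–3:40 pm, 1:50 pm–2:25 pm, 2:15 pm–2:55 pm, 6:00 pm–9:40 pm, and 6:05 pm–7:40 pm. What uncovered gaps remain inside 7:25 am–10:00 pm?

After merging, the occupied span is 7:30 am–11:50 am, 1:45 pm–3:40 pm, 6:00 pm–9:40 pm.
Complement within 7:25 am–10:00 pm: 7:25 am–7:30 am, 11:50 am–1:45 pm, 3:40 pm–6:00 pm, 9:40 pm–10:00 pm.

7:25 am–7:30 am, 11:50 am–1:45 pm, 3:40 pm–6:00 pm, 9:40 pm–10:00 pm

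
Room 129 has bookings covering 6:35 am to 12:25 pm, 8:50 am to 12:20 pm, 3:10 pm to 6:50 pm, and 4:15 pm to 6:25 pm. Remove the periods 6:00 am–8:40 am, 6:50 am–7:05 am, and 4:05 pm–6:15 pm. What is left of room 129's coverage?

Merge the first list: 6:35 am-12:25 pm, 3:10 pm-6:50 pm.
Merge the second list: 6:00 am-8:40 am, 4:05 pm-6:15 pm.
6:35 am-12:25 pm with B removed leaves 8:40 am-12:25 pm.
3:10 pm-6:50 pm with B removed leaves 3:10 pm-4:05 pm, 6:15 pm-6:50 pm.

8:40 am-12:25 pm, 3:10 pm-4:05 pm, 6:15 pm-6:50 pm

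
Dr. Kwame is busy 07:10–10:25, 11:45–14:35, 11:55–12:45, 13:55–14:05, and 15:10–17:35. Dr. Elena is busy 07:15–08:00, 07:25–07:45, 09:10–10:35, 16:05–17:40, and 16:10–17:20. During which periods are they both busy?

A, merged: 07:10–10:25, 11:45–14:35, 15:10–17:35.
B, merged: 07:15–08:00, 09:10–10:35, 16:05–17:40.
07:10–10:25 ∩ B → 07:15–08:00, 09:10–10:25.
11:45–14:35 meets no B interval.
15:10–17:35 ∩ B → 16:05–17:35.

07:15–08:00, 09:10–10:25, 16:05–17:35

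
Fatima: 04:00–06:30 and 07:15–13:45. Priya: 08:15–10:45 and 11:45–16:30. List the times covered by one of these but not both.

04:00–06:30, 07:15–08:15, 10:45–11:45, 13:45–16:30

Only in the first: 04:00–06:30, 07:15–08:15, 10:45–11:45.
Only in the second: 13:45–16:30.
Together these are the periods covered by exactly one.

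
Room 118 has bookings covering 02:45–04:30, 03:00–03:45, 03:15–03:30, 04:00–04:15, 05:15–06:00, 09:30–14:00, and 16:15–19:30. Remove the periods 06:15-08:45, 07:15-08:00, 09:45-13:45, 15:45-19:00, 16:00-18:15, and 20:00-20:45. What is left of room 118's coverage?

02:45-04:30, 05:15-06:00, 09:30-09:45, 13:45-14:00, 19:00-19:30

First set merges to 02:45-04:30, 05:15-06:00, 09:30-14:00, 16:15-19:30.
Second set merges to 06:15-08:45, 09:45-13:45, 15:45-19:00, 20:00-20:45.
02:45-04:30: no B overlap → unchanged.
05:15-06:00: no B overlap → unchanged.
09:30-14:00 minus B → 09:30-09:45, 13:45-14:00.
16:15-19:30 minus B → 19:00-19:30.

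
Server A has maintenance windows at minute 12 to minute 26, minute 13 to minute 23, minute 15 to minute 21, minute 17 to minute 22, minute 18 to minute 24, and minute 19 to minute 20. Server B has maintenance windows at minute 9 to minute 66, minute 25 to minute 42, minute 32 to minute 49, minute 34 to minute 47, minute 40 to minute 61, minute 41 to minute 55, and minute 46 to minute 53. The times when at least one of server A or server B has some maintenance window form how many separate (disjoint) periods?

1

First set merges to minute 12 to minute 26.
Second set merges to minute 9 to minute 66.
A ∪ B = minute 9 to minute 66.
That is 1 disjoint piece.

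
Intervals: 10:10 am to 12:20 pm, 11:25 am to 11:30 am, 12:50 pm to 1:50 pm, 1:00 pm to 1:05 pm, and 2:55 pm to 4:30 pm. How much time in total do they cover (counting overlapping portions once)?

Merged: 10:10 am–12:20 pm, 12:50 pm–1:50 pm, 2:55 pm–4:30 pm.
Lengths: 2 h 10 min + 1 h + 1 h 35 min = 4 h 45 min.

4 h 45 min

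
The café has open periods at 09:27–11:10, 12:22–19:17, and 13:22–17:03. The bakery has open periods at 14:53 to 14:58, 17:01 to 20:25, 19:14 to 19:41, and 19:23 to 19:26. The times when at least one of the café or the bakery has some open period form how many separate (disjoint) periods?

A, merged: 09:27-11:10, 12:22-19:17.
B, merged: 14:53-14:58, 17:01-20:25.
A ∪ B = 09:27-11:10, 12:22-20:25.
That is 2 disjoint pieces.

2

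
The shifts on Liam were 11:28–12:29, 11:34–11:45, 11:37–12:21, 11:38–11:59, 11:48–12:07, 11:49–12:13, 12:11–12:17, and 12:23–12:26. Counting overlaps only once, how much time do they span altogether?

Merged: 11:28-12:29.
Length: 1 h 1 min.

1 h 1 min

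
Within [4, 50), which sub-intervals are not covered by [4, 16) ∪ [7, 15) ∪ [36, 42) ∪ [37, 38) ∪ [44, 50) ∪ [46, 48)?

After merging, the occupied span is [4, 16), [36, 42), [44, 50).
Complement within [4, 50): [16, 36), [42, 44).

[16, 36) ∪ [42, 44)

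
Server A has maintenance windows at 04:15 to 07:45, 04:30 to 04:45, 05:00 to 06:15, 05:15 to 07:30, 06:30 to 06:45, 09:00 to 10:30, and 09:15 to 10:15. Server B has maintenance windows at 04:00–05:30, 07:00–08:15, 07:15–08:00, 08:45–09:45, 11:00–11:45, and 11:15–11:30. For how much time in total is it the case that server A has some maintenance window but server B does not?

2 h 15 min

First set merges to 04:15-07:45, 09:00-10:30.
Second set merges to 04:00-05:30, 07:00-08:15, 08:45-09:45, 11:00-11:45.
A \ B = 05:30-07:00, 09:45-10:30.
Total: 1 h 30 min + 45 min = 2 h 15 min.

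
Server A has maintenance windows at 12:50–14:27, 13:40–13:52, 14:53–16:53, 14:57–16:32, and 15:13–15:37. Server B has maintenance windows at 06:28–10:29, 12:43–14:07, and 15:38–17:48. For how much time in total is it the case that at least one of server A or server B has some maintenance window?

8 h 40 min

Merge the first list: 12:50-14:27, 14:53-16:53.
A ∪ B = 06:28-10:29, 12:43-14:27, 14:53-17:48.
Total: 4 h 1 min + 1 h 44 min + 2 h 55 min = 8 h 40 min.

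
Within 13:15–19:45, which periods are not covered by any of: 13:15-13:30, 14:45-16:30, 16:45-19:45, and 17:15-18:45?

13:30–14:45, 16:30–16:45

The merged coverage is 13:15–13:30, 14:45–16:30, 16:45–19:45.
Complement within 13:15–19:45: 13:30–14:45, 16:30–16:45.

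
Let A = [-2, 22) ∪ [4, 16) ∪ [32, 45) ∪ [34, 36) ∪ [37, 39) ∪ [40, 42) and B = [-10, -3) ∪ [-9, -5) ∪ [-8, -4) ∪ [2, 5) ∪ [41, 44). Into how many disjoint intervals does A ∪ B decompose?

3

A, merged: [-2, 22), [32, 45).
B, merged: [-10, -3), [2, 5), [41, 44).
A ∪ B = [-10, -3), [-2, 22), [32, 45).
That is 3 disjoint pieces.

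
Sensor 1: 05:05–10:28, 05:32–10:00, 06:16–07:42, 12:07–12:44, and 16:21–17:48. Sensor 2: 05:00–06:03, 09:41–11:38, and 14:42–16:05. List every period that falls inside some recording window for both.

Merge the first list: 05:05–10:28, 12:07–12:44, 16:21–17:48.
05:05–10:28 ∩ B → 05:05–06:03, 09:41–10:28.
12:07–12:44 meets no B interval.
16:21–17:48 meets no B interval.

05:05–06:03, 09:41–10:28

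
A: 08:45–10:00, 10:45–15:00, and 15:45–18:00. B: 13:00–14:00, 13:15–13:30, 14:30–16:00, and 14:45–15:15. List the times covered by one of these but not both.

08:45–10:00, 10:45–13:00, 14:00–14:30, 15:00–15:45, 16:00–18:00

B, merged: 13:00–14:00, 14:30–16:00.
Only in the first: 08:45–10:00, 10:45–13:00, 14:00–14:30, 16:00–18:00.
Only in the second: 15:00–15:45.
Together these are the periods covered by exactly one.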